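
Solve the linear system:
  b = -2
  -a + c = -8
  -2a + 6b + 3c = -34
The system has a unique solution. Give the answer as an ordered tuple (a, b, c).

(2, -2, -6)

Form the augmented matrix and row-reduce:
  [  0  1  0  |   -2 ]
  [ -1  0  1  |   -8 ]
  [ -2  6  3  |  -34 ]
R1 ↔ R2
  [ -1  0  1  |   -8 ]
  [  0  1  0  |   -2 ]
  [ -2  6  3  |  -34 ]
R1 := -1·R1
  [  1  0  -1  |    8 ]
  [  0  1   0  |   -2 ]
  [ -2  6   3  |  -34 ]
R3 := R3 + 2·R1
  [ 1  0  -1  |    8 ]
  [ 0  1   0  |   -2 ]
  [ 0  6   1  |  -18 ]
R3 := R3 − 6·R2
  [ 1  0  -1  |   8 ]
  [ 0  1   0  |  -2 ]
  [ 0  0   1  |  -6 ]
R1 := R1 + R3
  [ 1  0  0  |   2 ]
  [ 0  1  0  |  -2 ]
  [ 0  0  1  |  -6 ]
Reading off the last column: a = 2, b = -2, c = -6.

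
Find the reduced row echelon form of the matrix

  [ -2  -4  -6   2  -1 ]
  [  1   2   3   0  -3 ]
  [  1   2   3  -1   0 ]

[[1, 2, 3, 0, 0], [0, 0, 0, 1, 0], [0, 0, 0, 0, 1]]

Multiply R1 by -1/2.
  [ 1  2  3  -1  1/2 ]
  [ 1  2  3   0   -3 ]
  [ 1  2  3  -1    0 ]
Subtract R1 from R2.
  [ 1  2  3  -1   1/2 ]
  [ 0  0  0   1  -7/2 ]
  [ 1  2  3  -1     0 ]
Subtract R1 from R3.
  [ 1  2  3  -1   1/2 ]
  [ 0  0  0   1  -7/2 ]
  [ 0  0  0   0  -1/2 ]
Multiply R3 by -2.
  [ 1  2  3  -1   1/2 ]
  [ 0  0  0   1  -7/2 ]
  [ 0  0  0   0     1 ]
Add 7/2 times R3 to R2.
  [ 1  2  3  -1  1/2 ]
  [ 0  0  0   1    0 ]
  [ 0  0  0   0    1 ]
Subtract 1/2 times R3 from R1.
  [ 1  2  3  -1  0 ]
  [ 0  0  0   1  0 ]
  [ 0  0  0   0  1 ]
Add R2 to R1.
  [ 1  2  3  0  0 ]
  [ 0  0  0  1  0 ]
  [ 0  0  0  0  1 ]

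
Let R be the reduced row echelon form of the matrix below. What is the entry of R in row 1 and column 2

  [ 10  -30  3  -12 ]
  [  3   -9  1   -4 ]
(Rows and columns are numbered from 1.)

-3

R1 -> 1/10·R1
  [ 1  -3  3/10  -6/5 ]
  [ 3  -9     1    -4 ]
R2 -> R2 − 3·R1
  [ 1  -3  3/10  -6/5 ]
  [ 0   0  1/10  -2/5 ]
R2 -> 10·R2
  [ 1  -3  3/10  -6/5 ]
  [ 0   0     1    -4 ]
R1 -> R1 − 3/10·R2
  [ 1  -3  0   0 ]
  [ 0   0  1  -4 ]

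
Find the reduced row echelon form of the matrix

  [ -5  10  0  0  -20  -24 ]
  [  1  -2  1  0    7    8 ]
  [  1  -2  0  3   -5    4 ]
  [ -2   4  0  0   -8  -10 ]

Multiply R1 by -1/5.
Subtract R1 from R2.
Subtract R1 from R3.
Add 2 times R1 to R4.
Multiply R3 by 1/3.
Multiply R4 by -5/2.
Add 4/15 times R4 to R3.
Subtract 16/5 times R4 from R2.
Subtract 24/5 times R4 from R1.

[[1, -2, 0, 0, 4, 0], [0, 0, 1, 0, 3, 0], [0, 0, 0, 1, -3, 0], [0, 0, 0, 0, 0, 1]]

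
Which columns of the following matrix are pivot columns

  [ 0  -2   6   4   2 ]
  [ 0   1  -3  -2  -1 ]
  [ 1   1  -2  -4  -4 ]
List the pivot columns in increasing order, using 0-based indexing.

R1 <=> R3
R3 → R3 + 2·R2
R1 → R1 − R2
Pivot columns are the columns containing a leading 1.

0, 1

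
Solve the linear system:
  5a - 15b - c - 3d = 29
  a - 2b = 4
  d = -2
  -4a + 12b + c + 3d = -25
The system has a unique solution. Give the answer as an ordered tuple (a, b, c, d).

Form the augmented matrix and row-reduce:
  [  5  -15  -1  -3  |   29 ]
  [  1   -2   0   0  |    4 ]
  [  0    0   0   1  |   -2 ]
  [ -4   12   1   3  |  -25 ]
R1 -> 1/5·R1
  [  1  -3  -1/5  -3/5  |  29/5 ]
  [  1  -2     0     0  |     4 ]
  [  0   0     0     1  |    -2 ]
  [ -4  12     1     3  |   -25 ]
R2 -> R2 − R1
  [  1  -3  -1/5  -3/5  |  29/5 ]
  [  0   1   1/5   3/5  |  -9/5 ]
  [  0   0     0     1  |    -2 ]
  [ -4  12     1     3  |   -25 ]
R4 -> R4 + 4·R1
  [ 1  -3  -1/5  -3/5  |  29/5 ]
  [ 0   1   1/5   3/5  |  -9/5 ]
  [ 0   0     0     1  |    -2 ]
  [ 0   0   1/5   3/5  |  -9/5 ]
R3 ↔ R4
  [ 1  -3  -1/5  -3/5  |  29/5 ]
  [ 0   1   1/5   3/5  |  -9/5 ]
  [ 0   0   1/5   3/5  |  -9/5 ]
  [ 0   0     0     1  |    -2 ]
R3 -> 5·R3
  [ 1  -3  -1/5  -3/5  |  29/5 ]
  [ 0   1   1/5   3/5  |  -9/5 ]
  [ 0   0     1     3  |    -9 ]
  [ 0   0     0     1  |    -2 ]
R3 -> R3 − 3·R4
  [ 1  -3  -1/5  -3/5  |  29/5 ]
  [ 0   1   1/5   3/5  |  -9/5 ]
  [ 0   0     1     0  |    -3 ]
  [ 0   0     0     1  |    -2 ]
R2 -> R2 − 3/5·R4
  [ 1  -3  -1/5  -3/5  |  29/5 ]
  [ 0   1   1/5     0  |  -3/5 ]
  [ 0   0     1     0  |    -3 ]
  [ 0   0     0     1  |    -2 ]
R1 -> R1 + 3/5·R4
  [ 1  -3  -1/5  0  |  23/5 ]
  [ 0   1   1/5  0  |  -3/5 ]
  [ 0   0     1  0  |    -3 ]
  [ 0   0     0  1  |    -2 ]
R2 -> R2 − 1/5·R3
  [ 1  -3  -1/5  0  |  23/5 ]
  [ 0   1     0  0  |     0 ]
  [ 0   0     1  0  |    -3 ]
  [ 0   0     0  1  |    -2 ]
R1 -> R1 + 1/5·R3
  [ 1  -3  0  0  |   4 ]
  [ 0   1  0  0  |   0 ]
  [ 0   0  1  0  |  -3 ]
  [ 0   0  0  1  |  -2 ]
R1 -> R1 + 3·R2
  [ 1  0  0  0  |   4 ]
  [ 0  1  0  0  |   0 ]
  [ 0  0  1  0  |  -3 ]
  [ 0  0  0  1  |  -2 ]
Reading off the last column: a = 4, b = 0, c = -3, d = -2.

(4, 0, -3, -2)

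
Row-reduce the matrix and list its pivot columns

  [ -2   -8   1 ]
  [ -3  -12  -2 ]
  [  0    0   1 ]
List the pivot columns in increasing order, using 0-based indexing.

0, 2

ρ1 := -1/2·ρ1
  [  1    4  -1/2 ]
  [ -3  -12    -2 ]
  [  0    0     1 ]
ρ2 := ρ2 + 3·ρ1
  [ 1  4  -1/2 ]
  [ 0  0  -7/2 ]
  [ 0  0     1 ]
ρ2 := -2/7·ρ2
  [ 1  4  -1/2 ]
  [ 0  0     1 ]
  [ 0  0     1 ]
ρ3 := ρ3 − ρ2
  [ 1  4  -1/2 ]
  [ 0  0     1 ]
  [ 0  0     0 ]
ρ1 := ρ1 + 1/2·ρ2
  [ 1  4  0 ]
  [ 0  0  1 ]
  [ 0  0  0 ]
Pivot columns are the columns containing a leading 1.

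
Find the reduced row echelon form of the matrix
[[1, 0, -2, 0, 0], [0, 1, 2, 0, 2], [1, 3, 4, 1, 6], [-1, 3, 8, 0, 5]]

R3 ← R3 − R1
R4 ← R4 + R1
R3 ← R3 − 3·R2
R4 ← R4 − 3·R2
R4 ← -1·R4
R2 ← R2 − 2·R4

[[1, 0, -2, 0, 0], [0, 1, 2, 0, 0], [0, 0, 0, 1, 0], [0, 0, 0, 0, 1]]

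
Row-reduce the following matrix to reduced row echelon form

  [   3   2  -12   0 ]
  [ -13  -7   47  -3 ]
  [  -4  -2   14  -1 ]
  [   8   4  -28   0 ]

[[1, 0, -2, 0], [0, 1, -3, 0], [0, 0, 0, 1], [0, 0, 0, 0]]

Multiply ρ1 by 1/3.
  [   1  2/3   -4   0 ]
  [ -13   -7   47  -3 ]
  [  -4   -2   14  -1 ]
  [   8    4  -28   0 ]
Add 13 times ρ1 to ρ2.
  [  1  2/3   -4   0 ]
  [  0  5/3   -5  -3 ]
  [ -4   -2   14  -1 ]
  [  8    4  -28   0 ]
Add 4 times ρ1 to ρ3.
  [ 1  2/3   -4   0 ]
  [ 0  5/3   -5  -3 ]
  [ 0  2/3   -2  -1 ]
  [ 8    4  -28   0 ]
Subtract 8 times ρ1 from ρ4.
  [ 1   2/3  -4   0 ]
  [ 0   5/3  -5  -3 ]
  [ 0   2/3  -2  -1 ]
  [ 0  -4/3   4   0 ]
Multiply ρ2 by 3/5.
  [ 1   2/3  -4     0 ]
  [ 0     1  -3  -9/5 ]
  [ 0   2/3  -2    -1 ]
  [ 0  -4/3   4     0 ]
Subtract 2/3 times ρ2 from ρ3.
  [ 1   2/3  -4     0 ]
  [ 0     1  -3  -9/5 ]
  [ 0     0   0   1/5 ]
  [ 0  -4/3   4     0 ]
Add 4/3 times ρ2 to ρ4.
  [ 1  2/3  -4      0 ]
  [ 0    1  -3   -9/5 ]
  [ 0    0   0    1/5 ]
  [ 0    0   0  -12/5 ]
Multiply ρ3 by 5.
  [ 1  2/3  -4      0 ]
  [ 0    1  -3   -9/5 ]
  [ 0    0   0      1 ]
  [ 0    0   0  -12/5 ]
Add 12/5 times ρ3 to ρ4.
  [ 1  2/3  -4     0 ]
  [ 0    1  -3  -9/5 ]
  [ 0    0   0     1 ]
  [ 0    0   0     0 ]
Add 9/5 times ρ3 to ρ2.
  [ 1  2/3  -4  0 ]
  [ 0    1  -3  0 ]
  [ 0    0   0  1 ]
  [ 0    0   0  0 ]
Subtract 2/3 times ρ2 from ρ1.
  [ 1  0  -2  0 ]
  [ 0  1  -3  0 ]
  [ 0  0   0  1 ]
  [ 0  0   0  0 ]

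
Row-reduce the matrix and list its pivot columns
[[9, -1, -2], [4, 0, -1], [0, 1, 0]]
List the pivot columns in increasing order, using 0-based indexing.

R1 := 1/9·R1
  [ 1  -1/9  -2/9 ]
  [ 4     0    -1 ]
  [ 0     1     0 ]
R2 := R2 − 4·R1
  [ 1  -1/9  -2/9 ]
  [ 0   4/9  -1/9 ]
  [ 0     1     0 ]
R2 := 9/4·R2
  [ 1  -1/9  -2/9 ]
  [ 0     1  -1/4 ]
  [ 0     1     0 ]
R3 := R3 − R2
  [ 1  -1/9  -2/9 ]
  [ 0     1  -1/4 ]
  [ 0     0   1/4 ]
R3 := 4·R3
  [ 1  -1/9  -2/9 ]
  [ 0     1  -1/4 ]
  [ 0     0     1 ]
R2 := R2 + 1/4·R3
  [ 1  -1/9  -2/9 ]
  [ 0     1     0 ]
  [ 0     0     1 ]
R1 := R1 + 2/9·R3
  [ 1  -1/9  0 ]
  [ 0     1  0 ]
  [ 0     0  1 ]
R1 := R1 + 1/9·R2
  [ 1  0  0 ]
  [ 0  1  0 ]
  [ 0  0  1 ]
Pivot columns are the columns containing a leading 1.

0, 1, 2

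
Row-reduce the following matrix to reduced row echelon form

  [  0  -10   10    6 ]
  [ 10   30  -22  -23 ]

R1 <=> R2
  [ 10   30  -22  -23 ]
  [  0  -10   10    6 ]
R1 -> 1/10·R1
  [ 1    3  -11/5  -23/10 ]
  [ 0  -10     10       6 ]
R2 -> -1/10·R2
  [ 1  3  -11/5  -23/10 ]
  [ 0  1     -1    -3/5 ]
R1 -> R1 − 3·R2
  [ 1  0  4/5  -1/2 ]
  [ 0  1   -1  -3/5 ]

[[1, 0, 4/5, -1/2], [0, 1, -1, -3/5]]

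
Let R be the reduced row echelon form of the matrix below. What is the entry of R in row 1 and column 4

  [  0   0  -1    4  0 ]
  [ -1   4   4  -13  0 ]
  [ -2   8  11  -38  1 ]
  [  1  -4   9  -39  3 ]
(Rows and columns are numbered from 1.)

-3

ρ1 ↔ ρ2
ρ1 := -1·ρ1
ρ3 := ρ3 + 2·ρ1
ρ4 := ρ4 − ρ1
ρ2 := -1·ρ2
ρ3 := ρ3 − 3·ρ2
ρ4 := ρ4 − 13·ρ2
ρ4 := ρ4 − 3·ρ3
ρ1 := ρ1 + 4·ρ2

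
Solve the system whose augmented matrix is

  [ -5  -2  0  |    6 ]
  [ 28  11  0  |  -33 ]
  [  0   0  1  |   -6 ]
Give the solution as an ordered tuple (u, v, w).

(0, -3, -6)

R1 ← -1/5·R1
  [  1  2/5  0  |  -6/5 ]
  [ 28   11  0  |   -33 ]
  [  0    0  1  |    -6 ]
R2 ← R2 − 28·R1
  [ 1   2/5  0  |  -6/5 ]
  [ 0  -1/5  0  |   3/5 ]
  [ 0     0  1  |    -6 ]
R2 ← -5·R2
  [ 1  2/5  0  |  -6/5 ]
  [ 0    1  0  |    -3 ]
  [ 0    0  1  |    -6 ]
R1 ← R1 − 2/5·R2
  [ 1  0  0  |   0 ]
  [ 0  1  0  |  -3 ]
  [ 0  0  1  |  -6 ]
Reading off the last column: u = 0, v = -3, w = -6.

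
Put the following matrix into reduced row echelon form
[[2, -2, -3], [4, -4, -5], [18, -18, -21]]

r1 -> 1/2·r1
r2 -> r2 − 4·r1
r3 -> r3 − 18·r1
r3 -> r3 − 6·r2
r1 -> r1 + 3/2·r2

[[1, -1, 0], [0, 0, 1], [0, 0, 0]]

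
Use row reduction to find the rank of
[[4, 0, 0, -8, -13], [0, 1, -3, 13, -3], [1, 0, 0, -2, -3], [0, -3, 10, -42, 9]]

rank = 4

R1 -> 1/4·R1
  [ 1   0   0   -2  -13/4 ]
  [ 0   1  -3   13     -3 ]
  [ 1   0   0   -2     -3 ]
  [ 0  -3  10  -42      9 ]
R3 -> R3 − R1
  [ 1   0   0   -2  -13/4 ]
  [ 0   1  -3   13     -3 ]
  [ 0   0   0    0    1/4 ]
  [ 0  -3  10  -42      9 ]
R4 -> R4 + 3·R2
  [ 1  0   0  -2  -13/4 ]
  [ 0  1  -3  13     -3 ]
  [ 0  0   0   0    1/4 ]
  [ 0  0   1  -3      0 ]
R3 <=> R4
  [ 1  0   0  -2  -13/4 ]
  [ 0  1  -3  13     -3 ]
  [ 0  0   1  -3      0 ]
  [ 0  0   0   0    1/4 ]
R4 -> 4·R4
  [ 1  0   0  -2  -13/4 ]
  [ 0  1  -3  13     -3 ]
  [ 0  0   1  -3      0 ]
  [ 0  0   0   0      1 ]
R2 -> R2 + 3·R4
  [ 1  0   0  -2  -13/4 ]
  [ 0  1  -3  13      0 ]
  [ 0  0   1  -3      0 ]
  [ 0  0   0   0      1 ]
R1 -> R1 + 13/4·R4
  [ 1  0   0  -2  0 ]
  [ 0  1  -3  13  0 ]
  [ 0  0   1  -3  0 ]
  [ 0  0   0   0  1 ]
R2 -> R2 + 3·R3
  [ 1  0  0  -2  0 ]
  [ 0  1  0   4  0 ]
  [ 0  0  1  -3  0 ]
  [ 0  0  0   0  1 ]
The reduced form has 4 nonzero rows.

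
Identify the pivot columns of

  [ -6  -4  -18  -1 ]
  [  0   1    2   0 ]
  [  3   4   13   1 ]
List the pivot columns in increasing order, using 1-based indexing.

1, 2, 4

r1 := -1/6·r1
  [ 1  2/3   3  1/6 ]
  [ 0    1   2    0 ]
  [ 3    4  13    1 ]
r3 := r3 − 3·r1
  [ 1  2/3  3  1/6 ]
  [ 0    1  2    0 ]
  [ 0    2  4  1/2 ]
r3 := r3 − 2·r2
  [ 1  2/3  3  1/6 ]
  [ 0    1  2    0 ]
  [ 0    0  0  1/2 ]
r3 := 2·r3
  [ 1  2/3  3  1/6 ]
  [ 0    1  2    0 ]
  [ 0    0  0    1 ]
r1 := r1 − 1/6·r3
  [ 1  2/3  3  0 ]
  [ 0    1  2  0 ]
  [ 0    0  0  1 ]
r1 := r1 − 2/3·r2
  [ 1  0  5/3  0 ]
  [ 0  1    2  0 ]
  [ 0  0    0  1 ]
Pivot columns are the columns containing a leading 1.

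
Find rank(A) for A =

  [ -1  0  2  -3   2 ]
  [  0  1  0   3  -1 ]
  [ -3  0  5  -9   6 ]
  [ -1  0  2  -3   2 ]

ρ1 → -1·ρ1
  [  1  0  -2   3  -2 ]
  [  0  1   0   3  -1 ]
  [ -3  0   5  -9   6 ]
  [ -1  0   2  -3   2 ]
ρ3 → ρ3 + 3·ρ1
  [  1  0  -2   3  -2 ]
  [  0  1   0   3  -1 ]
  [  0  0  -1   0   0 ]
  [ -1  0   2  -3   2 ]
ρ4 → ρ4 + ρ1
  [ 1  0  -2  3  -2 ]
  [ 0  1   0  3  -1 ]
  [ 0  0  -1  0   0 ]
  [ 0  0   0  0   0 ]
ρ3 → -1·ρ3
  [ 1  0  -2  3  -2 ]
  [ 0  1   0  3  -1 ]
  [ 0  0   1  0   0 ]
  [ 0  0   0  0   0 ]
ρ1 → ρ1 + 2·ρ3
  [ 1  0  0  3  -2 ]
  [ 0  1  0  3  -1 ]
  [ 0  0  1  0   0 ]
  [ 0  0  0  0   0 ]
The reduced form has 3 nonzero rows.

rank = 3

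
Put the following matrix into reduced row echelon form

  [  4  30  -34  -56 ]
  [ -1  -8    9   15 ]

[[1, 0, -1, 1], [0, 1, -1, -2]]

ρ1 → 1/4·ρ1
  [  1  15/2  -17/2  -14 ]
  [ -1    -8      9   15 ]
ρ2 → ρ2 + ρ1
  [ 1  15/2  -17/2  -14 ]
  [ 0  -1/2    1/2    1 ]
ρ2 → -2·ρ2
  [ 1  15/2  -17/2  -14 ]
  [ 0     1     -1   -2 ]
ρ1 → ρ1 − 15/2·ρ2
  [ 1  0  -1   1 ]
  [ 0  1  -1  -2 ]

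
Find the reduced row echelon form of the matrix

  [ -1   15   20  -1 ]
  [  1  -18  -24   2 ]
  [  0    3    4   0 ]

[[1, 0, 0, 0], [0, 1, 4/3, 0], [0, 0, 0, 1]]

r1 -> -1·r1
  [ 1  -15  -20  1 ]
  [ 1  -18  -24  2 ]
  [ 0    3    4  0 ]
r2 -> r2 − r1
  [ 1  -15  -20  1 ]
  [ 0   -3   -4  1 ]
  [ 0    3    4  0 ]
r2 -> -1/3·r2
  [ 1  -15  -20     1 ]
  [ 0    1  4/3  -1/3 ]
  [ 0    3    4     0 ]
r3 -> r3 − 3·r2
  [ 1  -15  -20     1 ]
  [ 0    1  4/3  -1/3 ]
  [ 0    0    0     1 ]
r2 -> r2 + 1/3·r3
  [ 1  -15  -20  1 ]
  [ 0    1  4/3  0 ]
  [ 0    0    0  1 ]
r1 -> r1 − r3
  [ 1  -15  -20  0 ]
  [ 0    1  4/3  0 ]
  [ 0    0    0  1 ]
r1 -> r1 + 15·r2
  [ 1  0    0  0 ]
  [ 0  1  4/3  0 ]
  [ 0  0    0  1 ]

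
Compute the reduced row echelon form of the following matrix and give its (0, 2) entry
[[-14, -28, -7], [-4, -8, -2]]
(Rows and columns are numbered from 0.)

1/2

r1 ← -1/14·r1
  [  1   2  1/2 ]
  [ -4  -8   -2 ]
r2 ← r2 + 4·r1
  [ 1  2  1/2 ]
  [ 0  0    0 ]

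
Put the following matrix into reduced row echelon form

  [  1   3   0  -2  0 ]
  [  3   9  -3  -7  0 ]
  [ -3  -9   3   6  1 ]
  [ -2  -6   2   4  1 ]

Subtract 3 times ρ1 from ρ2.
  [  1   3   0  -2  0 ]
  [  0   0  -3  -1  0 ]
  [ -3  -9   3   6  1 ]
  [ -2  -6   2   4  1 ]
Add 3 times ρ1 to ρ3.
  [  1   3   0  -2  0 ]
  [  0   0  -3  -1  0 ]
  [  0   0   3   0  1 ]
  [ -2  -6   2   4  1 ]
Add 2 times ρ1 to ρ4.
  [ 1  3   0  -2  0 ]
  [ 0  0  -3  -1  0 ]
  [ 0  0   3   0  1 ]
  [ 0  0   2   0  1 ]
Multiply ρ2 by -1/3.
  [ 1  3  0   -2  0 ]
  [ 0  0  1  1/3  0 ]
  [ 0  0  3    0  1 ]
  [ 0  0  2    0  1 ]
Subtract 3 times ρ2 from ρ3.
  [ 1  3  0   -2  0 ]
  [ 0  0  1  1/3  0 ]
  [ 0  0  0   -1  1 ]
  [ 0  0  2    0  1 ]
Subtract 2 times ρ2 from ρ4.
  [ 1  3  0    -2  0 ]
  [ 0  0  1   1/3  0 ]
  [ 0  0  0    -1  1 ]
  [ 0  0  0  -2/3  1 ]
Multiply ρ3 by -1.
  [ 1  3  0    -2   0 ]
  [ 0  0  1   1/3   0 ]
  [ 0  0  0     1  -1 ]
  [ 0  0  0  -2/3   1 ]
Add 2/3 times ρ3 to ρ4.
  [ 1  3  0   -2    0 ]
  [ 0  0  1  1/3    0 ]
  [ 0  0  0    1   -1 ]
  [ 0  0  0    0  1/3 ]
Multiply ρ4 by 3.
  [ 1  3  0   -2   0 ]
  [ 0  0  1  1/3   0 ]
  [ 0  0  0    1  -1 ]
  [ 0  0  0    0   1 ]
Add ρ4 to ρ3.
  [ 1  3  0   -2  0 ]
  [ 0  0  1  1/3  0 ]
  [ 0  0  0    1  0 ]
  [ 0  0  0    0  1 ]
Subtract 1/3 times ρ3 from ρ2.
  [ 1  3  0  -2  0 ]
  [ 0  0  1   0  0 ]
  [ 0  0  0   1  0 ]
  [ 0  0  0   0  1 ]
Add 2 times ρ3 to ρ1.
  [ 1  3  0  0  0 ]
  [ 0  0  1  0  0 ]
  [ 0  0  0  1  0 ]
  [ 0  0  0  0  1 ]

[[1, 3, 0, 0, 0], [0, 0, 1, 0, 0], [0, 0, 0, 1, 0], [0, 0, 0, 0, 1]]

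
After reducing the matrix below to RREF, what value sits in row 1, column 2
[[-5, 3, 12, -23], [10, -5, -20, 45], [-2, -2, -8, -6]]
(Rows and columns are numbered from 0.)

4

R1 -> -1/5·R1
  [  1  -3/5  -12/5  23/5 ]
  [ 10    -5    -20    45 ]
  [ -2    -2     -8    -6 ]
R2 -> R2 − 10·R1
  [  1  -3/5  -12/5  23/5 ]
  [  0     1      4    -1 ]
  [ -2    -2     -8    -6 ]
R3 -> R3 + 2·R1
  [ 1   -3/5  -12/5  23/5 ]
  [ 0      1      4    -1 ]
  [ 0  -16/5  -64/5  16/5 ]
R3 -> R3 + 16/5·R2
  [ 1  -3/5  -12/5  23/5 ]
  [ 0     1      4    -1 ]
  [ 0     0      0     0 ]
R1 -> R1 + 3/5·R2
  [ 1  0  0   4 ]
  [ 0  1  4  -1 ]
  [ 0  0  0   0 ]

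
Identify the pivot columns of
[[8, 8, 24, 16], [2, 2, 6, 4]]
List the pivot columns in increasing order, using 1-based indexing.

R1 := 1/8·R1
  [ 1  1  3  2 ]
  [ 2  2  6  4 ]
R2 := R2 − 2·R1
  [ 1  1  3  2 ]
  [ 0  0  0  0 ]
Pivot columns are the columns containing a leading 1.

1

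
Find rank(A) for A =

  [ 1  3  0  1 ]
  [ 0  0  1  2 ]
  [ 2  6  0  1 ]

rank = 3

ρ3 := ρ3 − 2·ρ1
  [ 1  3  0   1 ]
  [ 0  0  1   2 ]
  [ 0  0  0  -1 ]
ρ3 := -1·ρ3
  [ 1  3  0  1 ]
  [ 0  0  1  2 ]
  [ 0  0  0  1 ]
ρ2 := ρ2 − 2·ρ3
  [ 1  3  0  1 ]
  [ 0  0  1  0 ]
  [ 0  0  0  1 ]
ρ1 := ρ1 − ρ3
  [ 1  3  0  0 ]
  [ 0  0  1  0 ]
  [ 0  0  0  1 ]
The reduced form has 3 nonzero rows.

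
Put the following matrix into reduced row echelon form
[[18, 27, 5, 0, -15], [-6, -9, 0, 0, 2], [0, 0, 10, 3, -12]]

ρ1 → 1/18·ρ1
ρ2 → ρ2 + 6·ρ1
ρ2 → 3/5·ρ2
ρ3 → ρ3 − 10·ρ2
ρ3 → 1/3·ρ3
ρ1 → ρ1 − 5/18·ρ2

[[1, 3/2, 0, 0, -1/3], [0, 0, 1, 0, -9/5], [0, 0, 0, 1, 2]]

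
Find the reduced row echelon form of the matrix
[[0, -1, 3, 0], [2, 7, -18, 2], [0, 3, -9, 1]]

Swap ρ1 and ρ2.
  [ 2   7  -18  2 ]
  [ 0  -1    3  0 ]
  [ 0   3   -9  1 ]
Multiply ρ1 by 1/2.
  [ 1  7/2  -9  1 ]
  [ 0   -1   3  0 ]
  [ 0    3  -9  1 ]
Multiply ρ2 by -1.
  [ 1  7/2  -9  1 ]
  [ 0    1  -3  0 ]
  [ 0    3  -9  1 ]
Subtract 3 times ρ2 from ρ3.
  [ 1  7/2  -9  1 ]
  [ 0    1  -3  0 ]
  [ 0    0   0  1 ]
Subtract ρ3 from ρ1.
  [ 1  7/2  -9  0 ]
  [ 0    1  -3  0 ]
  [ 0    0   0  1 ]
Subtract 7/2 times ρ2 from ρ1.
  [ 1  0  3/2  0 ]
  [ 0  1   -3  0 ]
  [ 0  0    0  1 ]

[[1, 0, 3/2, 0], [0, 1, -3, 0], [0, 0, 0, 1]]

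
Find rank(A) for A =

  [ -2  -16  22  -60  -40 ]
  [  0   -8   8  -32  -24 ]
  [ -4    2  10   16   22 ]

r1 ← -1/2·r1
  [  1   8  -11   30   20 ]
  [  0  -8    8  -32  -24 ]
  [ -4   2   10   16   22 ]
r3 ← r3 + 4·r1
  [ 1   8  -11   30   20 ]
  [ 0  -8    8  -32  -24 ]
  [ 0  34  -34  136  102 ]
r2 ← -1/8·r2
  [ 1   8  -11   30   20 ]
  [ 0   1   -1    4    3 ]
  [ 0  34  -34  136  102 ]
r3 ← r3 − 34·r2
  [ 1  8  -11  30  20 ]
  [ 0  1   -1   4   3 ]
  [ 0  0    0   0   0 ]
r1 ← r1 − 8·r2
  [ 1  0  -3  -2  -4 ]
  [ 0  1  -1   4   3 ]
  [ 0  0   0   0   0 ]
The reduced form has 2 nonzero rows.

rank = 2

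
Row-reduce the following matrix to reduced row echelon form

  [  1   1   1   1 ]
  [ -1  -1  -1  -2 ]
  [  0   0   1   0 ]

R2 -> R2 + R1
R2 <-> R3
R3 -> -1·R3
R1 -> R1 − R3
R1 -> R1 − R2

[[1, 1, 0, 0], [0, 0, 1, 0], [0, 0, 0, 1]]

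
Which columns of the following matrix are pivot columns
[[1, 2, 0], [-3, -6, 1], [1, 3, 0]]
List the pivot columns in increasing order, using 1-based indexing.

r2 := r2 + 3·r1
  [ 1  2  0 ]
  [ 0  0  1 ]
  [ 1  3  0 ]
r3 := r3 − r1
  [ 1  2  0 ]
  [ 0  0  1 ]
  [ 0  1  0 ]
r2 ↔ r3
  [ 1  2  0 ]
  [ 0  1  0 ]
  [ 0  0  1 ]
r1 := r1 − 2·r2
  [ 1  0  0 ]
  [ 0  1  0 ]
  [ 0  0  1 ]
Pivot columns are the columns containing a leading 1.

1, 2, 3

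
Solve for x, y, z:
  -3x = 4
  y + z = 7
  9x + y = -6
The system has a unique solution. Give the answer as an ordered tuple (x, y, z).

Form the augmented matrix and row-reduce:
  [ -3  0  0  |   4 ]
  [  0  1  1  |   7 ]
  [  9  1  0  |  -6 ]
Multiply R1 by -1/3.
  [ 1  0  0  |  -4/3 ]
  [ 0  1  1  |     7 ]
  [ 9  1  0  |    -6 ]
Subtract 9 times R1 from R3.
  [ 1  0  0  |  -4/3 ]
  [ 0  1  1  |     7 ]
  [ 0  1  0  |     6 ]
Subtract R2 from R3.
  [ 1  0   0  |  -4/3 ]
  [ 0  1   1  |     7 ]
  [ 0  0  -1  |    -1 ]
Multiply R3 by -1.
  [ 1  0  0  |  -4/3 ]
  [ 0  1  1  |     7 ]
  [ 0  0  1  |     1 ]
Subtract R3 from R2.
  [ 1  0  0  |  -4/3 ]
  [ 0  1  0  |     6 ]
  [ 0  0  1  |     1 ]
Reading off the last column: x = -4/3, y = 6, z = 1.

(-4/3, 6, 1)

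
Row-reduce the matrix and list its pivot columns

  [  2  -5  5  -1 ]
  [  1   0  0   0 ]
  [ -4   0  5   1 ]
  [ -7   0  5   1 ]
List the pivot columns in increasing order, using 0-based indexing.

0, 1, 2

Multiply ρ1 by 1/2.
  [  1  -5/2  5/2  -1/2 ]
  [  1     0    0     0 ]
  [ -4     0    5     1 ]
  [ -7     0    5     1 ]
Subtract ρ1 from ρ2.
  [  1  -5/2   5/2  -1/2 ]
  [  0   5/2  -5/2   1/2 ]
  [ -4     0     5     1 ]
  [ -7     0     5     1 ]
Add 4 times ρ1 to ρ3.
  [  1  -5/2   5/2  -1/2 ]
  [  0   5/2  -5/2   1/2 ]
  [  0   -10    15    -1 ]
  [ -7     0     5     1 ]
Add 7 times ρ1 to ρ4.
  [ 1   -5/2   5/2  -1/2 ]
  [ 0    5/2  -5/2   1/2 ]
  [ 0    -10    15    -1 ]
  [ 0  -35/2  45/2  -5/2 ]
Multiply ρ2 by 2/5.
  [ 1   -5/2   5/2  -1/2 ]
  [ 0      1    -1   1/5 ]
  [ 0    -10    15    -1 ]
  [ 0  -35/2  45/2  -5/2 ]
Add 10 times ρ2 to ρ3.
  [ 1   -5/2   5/2  -1/2 ]
  [ 0      1    -1   1/5 ]
  [ 0      0     5     1 ]
  [ 0  -35/2  45/2  -5/2 ]
Add 35/2 times ρ2 to ρ4.
  [ 1  -5/2  5/2  -1/2 ]
  [ 0     1   -1   1/5 ]
  [ 0     0    5     1 ]
  [ 0     0    5     1 ]
Multiply ρ3 by 1/5.
  [ 1  -5/2  5/2  -1/2 ]
  [ 0     1   -1   1/5 ]
  [ 0     0    1   1/5 ]
  [ 0     0    5     1 ]
Subtract 5 times ρ3 from ρ4.
  [ 1  -5/2  5/2  -1/2 ]
  [ 0     1   -1   1/5 ]
  [ 0     0    1   1/5 ]
  [ 0     0    0     0 ]
Add ρ3 to ρ2.
  [ 1  -5/2  5/2  -1/2 ]
  [ 0     1    0   2/5 ]
  [ 0     0    1   1/5 ]
  [ 0     0    0     0 ]
Subtract 5/2 times ρ3 from ρ1.
  [ 1  -5/2  0   -1 ]
  [ 0     1  0  2/5 ]
  [ 0     0  1  1/5 ]
  [ 0     0  0    0 ]
Add 5/2 times ρ2 to ρ1.
  [ 1  0  0    0 ]
  [ 0  1  0  2/5 ]
  [ 0  0  1  1/5 ]
  [ 0  0  0    0 ]
Pivot columns are the columns containing a leading 1.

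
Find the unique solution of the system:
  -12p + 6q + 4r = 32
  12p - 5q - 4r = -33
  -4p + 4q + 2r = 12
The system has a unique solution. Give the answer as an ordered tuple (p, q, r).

(-3/2, -1, 5)

Form the augmented matrix and row-reduce:
  [ -12   6   4  |   32 ]
  [  12  -5  -4  |  -33 ]
  [  -4   4   2  |   12 ]
r1 -> -1/12·r1
  [  1  -1/2  -1/3  |  -8/3 ]
  [ 12    -5    -4  |   -33 ]
  [ -4     4     2  |    12 ]
r2 -> r2 − 12·r1
  [  1  -1/2  -1/3  |  -8/3 ]
  [  0     1     0  |    -1 ]
  [ -4     4     2  |    12 ]
r3 -> r3 + 4·r1
  [ 1  -1/2  -1/3  |  -8/3 ]
  [ 0     1     0  |    -1 ]
  [ 0     2   2/3  |   4/3 ]
r3 -> r3 − 2·r2
  [ 1  -1/2  -1/3  |  -8/3 ]
  [ 0     1     0  |    -1 ]
  [ 0     0   2/3  |  10/3 ]
r3 -> 3/2·r3
  [ 1  -1/2  -1/3  |  -8/3 ]
  [ 0     1     0  |    -1 ]
  [ 0     0     1  |     5 ]
r1 -> r1 + 1/3·r3
  [ 1  -1/2  0  |  -1 ]
  [ 0     1  0  |  -1 ]
  [ 0     0  1  |   5 ]
r1 -> r1 + 1/2·r2
  [ 1  0  0  |  -3/2 ]
  [ 0  1  0  |    -1 ]
  [ 0  0  1  |     5 ]
Reading off the last column: p = -3/2, q = -1, r = 5.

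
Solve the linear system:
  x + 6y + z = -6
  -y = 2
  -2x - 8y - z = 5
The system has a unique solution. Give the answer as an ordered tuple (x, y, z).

Form the augmented matrix and row-reduce:
  [  1   6   1  |  -6 ]
  [  0  -1   0  |   2 ]
  [ -2  -8  -1  |   5 ]
R3 -> R3 + 2·R1
  [ 1   6  1  |  -6 ]
  [ 0  -1  0  |   2 ]
  [ 0   4  1  |  -7 ]
R2 -> -1·R2
  [ 1  6  1  |  -6 ]
  [ 0  1  0  |  -2 ]
  [ 0  4  1  |  -7 ]
R3 -> R3 − 4·R2
  [ 1  6  1  |  -6 ]
  [ 0  1  0  |  -2 ]
  [ 0  0  1  |   1 ]
R1 -> R1 − R3
  [ 1  6  0  |  -7 ]
  [ 0  1  0  |  -2 ]
  [ 0  0  1  |   1 ]
R1 -> R1 − 6·R2
  [ 1  0  0  |   5 ]
  [ 0  1  0  |  -2 ]
  [ 0  0  1  |   1 ]
Reading off the last column: x = 5, y = -2, z = 1.

(5, -2, 1)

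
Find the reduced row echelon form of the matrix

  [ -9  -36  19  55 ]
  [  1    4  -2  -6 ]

ρ1 ← -1/9·ρ1
  [ 1  4  -19/9  -55/9 ]
  [ 1  4     -2     -6 ]
ρ2 ← ρ2 − ρ1
  [ 1  4  -19/9  -55/9 ]
  [ 0  0    1/9    1/9 ]
ρ2 ← 9·ρ2
  [ 1  4  -19/9  -55/9 ]
  [ 0  0      1      1 ]
ρ1 ← ρ1 + 19/9·ρ2
  [ 1  4  0  -4 ]
  [ 0  0  1   1 ]

[[1, 4, 0, -4], [0, 0, 1, 1]]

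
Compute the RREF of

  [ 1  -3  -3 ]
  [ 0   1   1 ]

R1 ← R1 + 3·R2
  [ 1  0  0 ]
  [ 0  1  1 ]

[[1, 0, 0], [0, 1, 1]]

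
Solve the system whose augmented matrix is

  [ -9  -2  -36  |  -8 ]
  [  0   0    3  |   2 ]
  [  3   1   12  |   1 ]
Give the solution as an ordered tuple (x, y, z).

Multiply R1 by -1/9.
  [ 1  2/9   4  |  8/9 ]
  [ 0    0   3  |    2 ]
  [ 3    1  12  |    1 ]
Subtract 3 times R1 from R3.
  [ 1  2/9  4  |   8/9 ]
  [ 0    0  3  |     2 ]
  [ 0  1/3  0  |  -5/3 ]
Swap R2 and R3.
  [ 1  2/9  4  |   8/9 ]
  [ 0  1/3  0  |  -5/3 ]
  [ 0    0  3  |     2 ]
Multiply R2 by 3.
  [ 1  2/9  4  |  8/9 ]
  [ 0    1  0  |   -5 ]
  [ 0    0  3  |    2 ]
Multiply R3 by 1/3.
  [ 1  2/9  4  |  8/9 ]
  [ 0    1  0  |   -5 ]
  [ 0    0  1  |  2/3 ]
Subtract 4 times R3 from R1.
  [ 1  2/9  0  |  -16/9 ]
  [ 0    1  0  |     -5 ]
  [ 0    0  1  |    2/3 ]
Subtract 2/9 times R2 from R1.
  [ 1  0  0  |  -2/3 ]
  [ 0  1  0  |    -5 ]
  [ 0  0  1  |   2/3 ]
Reading off the last column: x = -2/3, y = -5, z = 2/3.

(-2/3, -5, 2/3)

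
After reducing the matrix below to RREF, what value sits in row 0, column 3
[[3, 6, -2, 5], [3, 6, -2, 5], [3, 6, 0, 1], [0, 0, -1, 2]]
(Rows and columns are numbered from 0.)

1/3

R1 -> 1/3·R1
R2 -> R2 − 3·R1
R3 -> R3 − 3·R1
R2 <-> R3
R2 -> 1/2·R2
R4 -> R4 + R2
R1 -> R1 + 2/3·R2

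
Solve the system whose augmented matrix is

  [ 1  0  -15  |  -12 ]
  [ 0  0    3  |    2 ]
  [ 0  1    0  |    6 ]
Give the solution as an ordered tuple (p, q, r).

r2 <-> r3
r3 ← 1/3·r3
r1 ← r1 + 15·r3
Reading off the last column: p = -2, q = 6, r = 2/3.

(-2, 6, 2/3)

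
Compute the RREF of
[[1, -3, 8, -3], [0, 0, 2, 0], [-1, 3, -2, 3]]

[[1, -3, 0, -3], [0, 0, 1, 0], [0, 0, 0, 0]]

R3 → R3 + R1
R2 → 1/2·R2
R3 → R3 − 6·R2
R1 → R1 − 8·R2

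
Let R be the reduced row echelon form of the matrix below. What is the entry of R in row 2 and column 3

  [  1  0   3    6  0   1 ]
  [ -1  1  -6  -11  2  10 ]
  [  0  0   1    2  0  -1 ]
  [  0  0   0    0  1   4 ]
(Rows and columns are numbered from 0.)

r2 → r2 + r1
  [ 1  0   3   6  0   1 ]
  [ 0  1  -3  -5  2  11 ]
  [ 0  0   1   2  0  -1 ]
  [ 0  0   0   0  1   4 ]
r2 → r2 − 2·r4
  [ 1  0   3   6  0   1 ]
  [ 0  1  -3  -5  0   3 ]
  [ 0  0   1   2  0  -1 ]
  [ 0  0   0   0  1   4 ]
r2 → r2 + 3·r3
  [ 1  0  3  6  0   1 ]
  [ 0  1  0  1  0   0 ]
  [ 0  0  1  2  0  -1 ]
  [ 0  0  0  0  1   4 ]
r1 → r1 − 3·r3
  [ 1  0  0  0  0   4 ]
  [ 0  1  0  1  0   0 ]
  [ 0  0  1  2  0  -1 ]
  [ 0  0  0  0  1   4 ]

2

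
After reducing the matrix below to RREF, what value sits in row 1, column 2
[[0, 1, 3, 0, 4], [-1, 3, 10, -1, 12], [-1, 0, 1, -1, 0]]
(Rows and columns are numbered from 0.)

Swap R1 and R2.
  [ -1  3  10  -1  12 ]
  [  0  1   3   0   4 ]
  [ -1  0   1  -1   0 ]
Multiply R1 by -1.
  [  1  -3  -10   1  -12 ]
  [  0   1    3   0    4 ]
  [ -1   0    1  -1    0 ]
Add R1 to R3.
  [ 1  -3  -10  1  -12 ]
  [ 0   1    3  0    4 ]
  [ 0  -3   -9  0  -12 ]
Add 3 times R2 to R3.
  [ 1  -3  -10  1  -12 ]
  [ 0   1    3  0    4 ]
  [ 0   0    0  0    0 ]
Add 3 times R2 to R1.
  [ 1  0  -1  1  0 ]
  [ 0  1   3  0  4 ]
  [ 0  0   0  0  0 ]

3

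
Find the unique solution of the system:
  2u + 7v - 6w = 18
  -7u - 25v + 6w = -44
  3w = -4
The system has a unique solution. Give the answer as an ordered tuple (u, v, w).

(-2, 2, -4/3)

Form the augmented matrix and row-reduce:
  [  2    7  -6  |   18 ]
  [ -7  -25   6  |  -44 ]
  [  0    0   3  |   -4 ]
R1 := 1/2·R1
  [  1  7/2  -3  |    9 ]
  [ -7  -25   6  |  -44 ]
  [  0    0   3  |   -4 ]
R2 := R2 + 7·R1
  [ 1   7/2   -3  |   9 ]
  [ 0  -1/2  -15  |  19 ]
  [ 0     0    3  |  -4 ]
R2 := -2·R2
  [ 1  7/2  -3  |    9 ]
  [ 0    1  30  |  -38 ]
  [ 0    0   3  |   -4 ]
R3 := 1/3·R3
  [ 1  7/2  -3  |     9 ]
  [ 0    1  30  |   -38 ]
  [ 0    0   1  |  -4/3 ]
R2 := R2 − 30·R3
  [ 1  7/2  -3  |     9 ]
  [ 0    1   0  |     2 ]
  [ 0    0   1  |  -4/3 ]
R1 := R1 + 3·R3
  [ 1  7/2  0  |     5 ]
  [ 0    1  0  |     2 ]
  [ 0    0  1  |  -4/3 ]
R1 := R1 − 7/2·R2
  [ 1  0  0  |    -2 ]
  [ 0  1  0  |     2 ]
  [ 0  0  1  |  -4/3 ]
Reading off the last column: u = -2, v = 2, w = -4/3.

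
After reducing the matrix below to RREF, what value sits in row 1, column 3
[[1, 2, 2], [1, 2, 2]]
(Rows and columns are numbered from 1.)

2

Subtract R1 from R2.
  [ 1  2  2 ]
  [ 0  0  0 ]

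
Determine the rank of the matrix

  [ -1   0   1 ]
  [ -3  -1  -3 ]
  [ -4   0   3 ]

Multiply R1 by -1.
Add 3 times R1 to R2.
Add 4 times R1 to R3.
Multiply R2 by -1.
Multiply R3 by -1.
Subtract 6 times R3 from R2.
Add R3 to R1.
The reduced form has 3 nonzero rows.

rank = 3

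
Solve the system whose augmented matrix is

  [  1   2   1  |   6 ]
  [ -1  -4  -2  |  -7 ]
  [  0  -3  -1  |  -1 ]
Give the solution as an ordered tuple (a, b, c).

(5, 0, 1)

ρ2 ← ρ2 + ρ1
ρ2 ← -1/2·ρ2
ρ3 ← ρ3 + 3·ρ2
ρ3 ← 2·ρ3
ρ2 ← ρ2 − 1/2·ρ3
ρ1 ← ρ1 − ρ3
ρ1 ← ρ1 − 2·ρ2
Reading off the last column: a = 5, b = 0, c = 1.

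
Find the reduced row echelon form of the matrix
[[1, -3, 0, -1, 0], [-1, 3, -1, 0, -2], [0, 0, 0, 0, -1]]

[[1, -3, 0, -1, 0], [0, 0, 1, 1, 0], [0, 0, 0, 0, 1]]

Add R1 to R2.
  [ 1  -3   0  -1   0 ]
  [ 0   0  -1  -1  -2 ]
  [ 0   0   0   0  -1 ]
Multiply R2 by -1.
  [ 1  -3  0  -1   0 ]
  [ 0   0  1   1   2 ]
  [ 0   0  0   0  -1 ]
Multiply R3 by -1.
  [ 1  -3  0  -1  0 ]
  [ 0   0  1   1  2 ]
  [ 0   0  0   0  1 ]
Subtract 2 times R3 from R2.
  [ 1  -3  0  -1  0 ]
  [ 0   0  1   1  0 ]
  [ 0   0  0   0  1 ]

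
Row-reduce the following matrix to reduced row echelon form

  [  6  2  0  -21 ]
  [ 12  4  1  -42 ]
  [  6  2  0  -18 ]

ρ1 -> 1/6·ρ1
  [  1  1/3  0  -7/2 ]
  [ 12    4  1   -42 ]
  [  6    2  0   -18 ]
ρ2 -> ρ2 − 12·ρ1
  [ 1  1/3  0  -7/2 ]
  [ 0    0  1     0 ]
  [ 6    2  0   -18 ]
ρ3 -> ρ3 − 6·ρ1
  [ 1  1/3  0  -7/2 ]
  [ 0    0  1     0 ]
  [ 0    0  0     3 ]
ρ3 -> 1/3·ρ3
  [ 1  1/3  0  -7/2 ]
  [ 0    0  1     0 ]
  [ 0    0  0     1 ]
ρ1 -> ρ1 + 7/2·ρ3
  [ 1  1/3  0  0 ]
  [ 0    0  1  0 ]
  [ 0    0  0  1 ]

[[1, 1/3, 0, 0], [0, 0, 1, 0], [0, 0, 0, 1]]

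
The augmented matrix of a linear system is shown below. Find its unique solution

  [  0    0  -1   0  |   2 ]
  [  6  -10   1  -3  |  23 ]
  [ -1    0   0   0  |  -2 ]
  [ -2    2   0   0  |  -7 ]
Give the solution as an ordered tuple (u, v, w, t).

R1 ↔ R2
  [  6  -10   1  -3  |  23 ]
  [  0    0  -1   0  |   2 ]
  [ -1    0   0   0  |  -2 ]
  [ -2    2   0   0  |  -7 ]
R1 -> 1/6·R1
  [  1  -5/3  1/6  -1/2  |  23/6 ]
  [  0     0   -1     0  |     2 ]
  [ -1     0    0     0  |    -2 ]
  [ -2     2    0     0  |    -7 ]
R3 -> R3 + R1
  [  1  -5/3  1/6  -1/2  |  23/6 ]
  [  0     0   -1     0  |     2 ]
  [  0  -5/3  1/6  -1/2  |  11/6 ]
  [ -2     2    0     0  |    -7 ]
R4 -> R4 + 2·R1
  [ 1  -5/3  1/6  -1/2  |  23/6 ]
  [ 0     0   -1     0  |     2 ]
  [ 0  -5/3  1/6  -1/2  |  11/6 ]
  [ 0  -4/3  1/3    -1  |   2/3 ]
R2 ↔ R3
  [ 1  -5/3  1/6  -1/2  |  23/6 ]
  [ 0  -5/3  1/6  -1/2  |  11/6 ]
  [ 0     0   -1     0  |     2 ]
  [ 0  -4/3  1/3    -1  |   2/3 ]
R2 -> -3/5·R2
  [ 1  -5/3    1/6  -1/2  |    23/6 ]
  [ 0     1  -1/10  3/10  |  -11/10 ]
  [ 0     0     -1     0  |       2 ]
  [ 0  -4/3    1/3    -1  |     2/3 ]
R4 -> R4 + 4/3·R2
  [ 1  -5/3    1/6  -1/2  |    23/6 ]
  [ 0     1  -1/10  3/10  |  -11/10 ]
  [ 0     0     -1     0  |       2 ]
  [ 0     0    1/5  -3/5  |    -4/5 ]
R3 -> -1·R3
  [ 1  -5/3    1/6  -1/2  |    23/6 ]
  [ 0     1  -1/10  3/10  |  -11/10 ]
  [ 0     0      1     0  |      -2 ]
  [ 0     0    1/5  -3/5  |    -4/5 ]
R4 -> R4 − 1/5·R3
  [ 1  -5/3    1/6  -1/2  |    23/6 ]
  [ 0     1  -1/10  3/10  |  -11/10 ]
  [ 0     0      1     0  |      -2 ]
  [ 0     0      0  -3/5  |    -2/5 ]
R4 -> -5/3·R4
  [ 1  -5/3    1/6  -1/2  |    23/6 ]
  [ 0     1  -1/10  3/10  |  -11/10 ]
  [ 0     0      1     0  |      -2 ]
  [ 0     0      0     1  |     2/3 ]
R2 -> R2 − 3/10·R4
  [ 1  -5/3    1/6  -1/2  |    23/6 ]
  [ 0     1  -1/10     0  |  -13/10 ]
  [ 0     0      1     0  |      -2 ]
  [ 0     0      0     1  |     2/3 ]
R1 -> R1 + 1/2·R4
  [ 1  -5/3    1/6  0  |    25/6 ]
  [ 0     1  -1/10  0  |  -13/10 ]
  [ 0     0      1  0  |      -2 ]
  [ 0     0      0  1  |     2/3 ]
R2 -> R2 + 1/10·R3
  [ 1  -5/3  1/6  0  |  25/6 ]
  [ 0     1    0  0  |  -3/2 ]
  [ 0     0    1  0  |    -2 ]
  [ 0     0    0  1  |   2/3 ]
R1 -> R1 − 1/6·R3
  [ 1  -5/3  0  0  |   9/2 ]
  [ 0     1  0  0  |  -3/2 ]
  [ 0     0  1  0  |    -2 ]
  [ 0     0  0  1  |   2/3 ]
R1 -> R1 + 5/3·R2
  [ 1  0  0  0  |     2 ]
  [ 0  1  0  0  |  -3/2 ]
  [ 0  0  1  0  |    -2 ]
  [ 0  0  0  1  |   2/3 ]
Reading off the last column: u = 2, v = -3/2, w = -2, t = 2/3.

(2, -3/2, -2, 2/3)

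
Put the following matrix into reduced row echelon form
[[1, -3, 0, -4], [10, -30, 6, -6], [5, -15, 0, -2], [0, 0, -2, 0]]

[[1, -3, 0, 0], [0, 0, 1, 0], [0, 0, 0, 1], [0, 0, 0, 0]]

ρ2 ← ρ2 − 10·ρ1
  [ 1   -3   0  -4 ]
  [ 0    0   6  34 ]
  [ 5  -15   0  -2 ]
  [ 0    0  -2   0 ]
ρ3 ← ρ3 − 5·ρ1
  [ 1  -3   0  -4 ]
  [ 0   0   6  34 ]
  [ 0   0   0  18 ]
  [ 0   0  -2   0 ]
ρ2 ← 1/6·ρ2
  [ 1  -3   0    -4 ]
  [ 0   0   1  17/3 ]
  [ 0   0   0    18 ]
  [ 0   0  -2     0 ]
ρ4 ← ρ4 + 2·ρ2
  [ 1  -3  0    -4 ]
  [ 0   0  1  17/3 ]
  [ 0   0  0    18 ]
  [ 0   0  0  34/3 ]
ρ3 ← 1/18·ρ3
  [ 1  -3  0    -4 ]
  [ 0   0  1  17/3 ]
  [ 0   0  0     1 ]
  [ 0   0  0  34/3 ]
ρ4 ← ρ4 − 34/3·ρ3
  [ 1  -3  0    -4 ]
  [ 0   0  1  17/3 ]
  [ 0   0  0     1 ]
  [ 0   0  0     0 ]
ρ2 ← ρ2 − 17/3·ρ3
  [ 1  -3  0  -4 ]
  [ 0   0  1   0 ]
  [ 0   0  0   1 ]
  [ 0   0  0   0 ]
ρ1 ← ρ1 + 4·ρ3
  [ 1  -3  0  0 ]
  [ 0   0  1  0 ]
  [ 0   0  0  1 ]
  [ 0   0  0  0 ]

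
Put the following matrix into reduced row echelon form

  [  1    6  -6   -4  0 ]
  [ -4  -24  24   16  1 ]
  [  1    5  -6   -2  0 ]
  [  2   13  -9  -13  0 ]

[[1, 0, 0, 2, 0], [0, 1, 0, -2, 0], [0, 0, 1, -1, 0], [0, 0, 0, 0, 1]]

Add 4 times R1 to R2.
  [ 1   6  -6   -4  0 ]
  [ 0   0   0    0  1 ]
  [ 1   5  -6   -2  0 ]
  [ 2  13  -9  -13  0 ]
Subtract R1 from R3.
  [ 1   6  -6   -4  0 ]
  [ 0   0   0    0  1 ]
  [ 0  -1   0    2  0 ]
  [ 2  13  -9  -13  0 ]
Subtract 2 times R1 from R4.
  [ 1   6  -6  -4  0 ]
  [ 0   0   0   0  1 ]
  [ 0  -1   0   2  0 ]
  [ 0   1   3  -5  0 ]
Swap R2 and R3.
  [ 1   6  -6  -4  0 ]
  [ 0  -1   0   2  0 ]
  [ 0   0   0   0  1 ]
  [ 0   1   3  -5  0 ]
Multiply R2 by -1.
  [ 1  6  -6  -4  0 ]
  [ 0  1   0  -2  0 ]
  [ 0  0   0   0  1 ]
  [ 0  1   3  -5  0 ]
Subtract R2 from R4.
  [ 1  6  -6  -4  0 ]
  [ 0  1   0  -2  0 ]
  [ 0  0   0   0  1 ]
  [ 0  0   3  -3  0 ]
Swap R3 and R4.
  [ 1  6  -6  -4  0 ]
  [ 0  1   0  -2  0 ]
  [ 0  0   3  -3  0 ]
  [ 0  0   0   0  1 ]
Multiply R3 by 1/3.
  [ 1  6  -6  -4  0 ]
  [ 0  1   0  -2  0 ]
  [ 0  0   1  -1  0 ]
  [ 0  0   0   0  1 ]
Add 6 times R3 to R1.
  [ 1  6  0  -10  0 ]
  [ 0  1  0   -2  0 ]
  [ 0  0  1   -1  0 ]
  [ 0  0  0    0  1 ]
Subtract 6 times R2 from R1.
  [ 1  0  0   2  0 ]
  [ 0  1  0  -2  0 ]
  [ 0  0  1  -1  0 ]
  [ 0  0  0   0  1 ]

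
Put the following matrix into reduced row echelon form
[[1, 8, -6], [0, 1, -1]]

[[1, 0, 2], [0, 1, -1]]

r1 ← r1 − 8·r2
  [ 1  0   2 ]
  [ 0  1  -1 ]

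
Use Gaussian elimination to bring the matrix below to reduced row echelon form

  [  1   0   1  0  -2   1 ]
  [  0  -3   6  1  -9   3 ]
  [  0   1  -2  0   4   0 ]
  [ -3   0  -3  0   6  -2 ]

[[1, 0, 1, 0, -2, 0], [0, 1, -2, 0, 4, 0], [0, 0, 0, 1, 3, 0], [0, 0, 0, 0, 0, 1]]

Add 3 times R1 to R4.
  [ 1   0   1  0  -2  1 ]
  [ 0  -3   6  1  -9  3 ]
  [ 0   1  -2  0   4  0 ]
  [ 0   0   0  0   0  1 ]
Multiply R2 by -1/3.
  [ 1  0   1     0  -2   1 ]
  [ 0  1  -2  -1/3   3  -1 ]
  [ 0  1  -2     0   4   0 ]
  [ 0  0   0     0   0   1 ]
Subtract R2 from R3.
  [ 1  0   1     0  -2   1 ]
  [ 0  1  -2  -1/3   3  -1 ]
  [ 0  0   0   1/3   1   1 ]
  [ 0  0   0     0   0   1 ]
Multiply R3 by 3.
  [ 1  0   1     0  -2   1 ]
  [ 0  1  -2  -1/3   3  -1 ]
  [ 0  0   0     1   3   3 ]
  [ 0  0   0     0   0   1 ]
Subtract 3 times R4 from R3.
  [ 1  0   1     0  -2   1 ]
  [ 0  1  -2  -1/3   3  -1 ]
  [ 0  0   0     1   3   0 ]
  [ 0  0   0     0   0   1 ]
Add R4 to R2.
  [ 1  0   1     0  -2  1 ]
  [ 0  1  -2  -1/3   3  0 ]
  [ 0  0   0     1   3  0 ]
  [ 0  0   0     0   0  1 ]
Subtract R4 from R1.
  [ 1  0   1     0  -2  0 ]
  [ 0  1  -2  -1/3   3  0 ]
  [ 0  0   0     1   3  0 ]
  [ 0  0   0     0   0  1 ]
Add 1/3 times R3 to R2.
  [ 1  0   1  0  -2  0 ]
  [ 0  1  -2  0   4  0 ]
  [ 0  0   0  1   3  0 ]
  [ 0  0   0  0   0  1 ]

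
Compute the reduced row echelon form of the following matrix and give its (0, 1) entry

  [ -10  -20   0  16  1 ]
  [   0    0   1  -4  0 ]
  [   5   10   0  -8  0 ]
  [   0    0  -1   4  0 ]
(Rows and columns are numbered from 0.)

2

r1 ← -1/10·r1
  [ 1   2   0  -8/5  -1/10 ]
  [ 0   0   1    -4      0 ]
  [ 5  10   0    -8      0 ]
  [ 0   0  -1     4      0 ]
r3 ← r3 − 5·r1
  [ 1  2   0  -8/5  -1/10 ]
  [ 0  0   1    -4      0 ]
  [ 0  0   0     0    1/2 ]
  [ 0  0  -1     4      0 ]
r4 ← r4 + r2
  [ 1  2  0  -8/5  -1/10 ]
  [ 0  0  1    -4      0 ]
  [ 0  0  0     0    1/2 ]
  [ 0  0  0     0      0 ]
r3 ← 2·r3
  [ 1  2  0  -8/5  -1/10 ]
  [ 0  0  1    -4      0 ]
  [ 0  0  0     0      1 ]
  [ 0  0  0     0      0 ]
r1 ← r1 + 1/10·r3
  [ 1  2  0  -8/5  0 ]
  [ 0  0  1    -4  0 ]
  [ 0  0  0     0  1 ]
  [ 0  0  0     0  0 ]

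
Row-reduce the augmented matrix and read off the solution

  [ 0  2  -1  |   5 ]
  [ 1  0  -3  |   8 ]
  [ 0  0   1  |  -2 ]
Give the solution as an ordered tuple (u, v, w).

ρ1 <-> ρ2
ρ2 ← 1/2·ρ2
ρ2 ← ρ2 + 1/2·ρ3
ρ1 ← ρ1 + 3·ρ3
Reading off the last column: u = 2, v = 3/2, w = -2.

(2, 3/2, -2)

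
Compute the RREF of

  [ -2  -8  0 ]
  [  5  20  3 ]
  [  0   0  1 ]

[[1, 4, 0], [0, 0, 1], [0, 0, 0]]

Multiply R1 by -1/2.
  [ 1   4  0 ]
  [ 5  20  3 ]
  [ 0   0  1 ]
Subtract 5 times R1 from R2.
  [ 1  4  0 ]
  [ 0  0  3 ]
  [ 0  0  1 ]
Multiply R2 by 1/3.
  [ 1  4  0 ]
  [ 0  0  1 ]
  [ 0  0  1 ]
Subtract R2 from R3.
  [ 1  4  0 ]
  [ 0  0  1 ]
  [ 0  0  0 ]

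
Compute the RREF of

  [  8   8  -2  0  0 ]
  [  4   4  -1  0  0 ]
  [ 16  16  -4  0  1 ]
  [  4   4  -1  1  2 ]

[[1, 1, -1/4, 0, 0], [0, 0, 0, 1, 0], [0, 0, 0, 0, 1], [0, 0, 0, 0, 0]]

R1 := 1/8·R1
R2 := R2 − 4·R1
R3 := R3 − 16·R1
R4 := R4 − 4·R1
R2 <-> R4
R2 := R2 − 2·R3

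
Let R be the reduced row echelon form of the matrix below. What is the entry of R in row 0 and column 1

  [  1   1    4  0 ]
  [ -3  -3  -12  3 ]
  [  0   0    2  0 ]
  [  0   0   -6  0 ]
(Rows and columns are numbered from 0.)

R2 → R2 + 3·R1
  [ 1  1   4  0 ]
  [ 0  0   0  3 ]
  [ 0  0   2  0 ]
  [ 0  0  -6  0 ]
R2 <=> R3
  [ 1  1   4  0 ]
  [ 0  0   2  0 ]
  [ 0  0   0  3 ]
  [ 0  0  -6  0 ]
R2 → 1/2·R2
  [ 1  1   4  0 ]
  [ 0  0   1  0 ]
  [ 0  0   0  3 ]
  [ 0  0  -6  0 ]
R4 → R4 + 6·R2
  [ 1  1  4  0 ]
  [ 0  0  1  0 ]
  [ 0  0  0  3 ]
  [ 0  0  0  0 ]
R3 → 1/3·R3
  [ 1  1  4  0 ]
  [ 0  0  1  0 ]
  [ 0  0  0  1 ]
  [ 0  0  0  0 ]
R1 → R1 − 4·R2
  [ 1  1  0  0 ]
  [ 0  0  1  0 ]
  [ 0  0  0  1 ]
  [ 0  0  0  0 ]

1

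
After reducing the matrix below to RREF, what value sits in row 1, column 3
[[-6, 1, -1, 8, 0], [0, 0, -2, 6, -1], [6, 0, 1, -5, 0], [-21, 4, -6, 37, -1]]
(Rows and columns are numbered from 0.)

Multiply R1 by -1/6.
  [   1  -1/6  1/6  -4/3   0 ]
  [   0     0   -2     6  -1 ]
  [   6     0    1    -5   0 ]
  [ -21     4   -6    37  -1 ]
Subtract 6 times R1 from R3.
  [   1  -1/6  1/6  -4/3   0 ]
  [   0     0   -2     6  -1 ]
  [   0     1    0     3   0 ]
  [ -21     4   -6    37  -1 ]
Add 21 times R1 to R4.
  [ 1  -1/6   1/6  -4/3   0 ]
  [ 0     0    -2     6  -1 ]
  [ 0     1     0     3   0 ]
  [ 0   1/2  -5/2     9  -1 ]
Swap R2 and R3.
  [ 1  -1/6   1/6  -4/3   0 ]
  [ 0     1     0     3   0 ]
  [ 0     0    -2     6  -1 ]
  [ 0   1/2  -5/2     9  -1 ]
Subtract 1/2 times R2 from R4.
  [ 1  -1/6   1/6  -4/3   0 ]
  [ 0     1     0     3   0 ]
  [ 0     0    -2     6  -1 ]
  [ 0     0  -5/2  15/2  -1 ]
Multiply R3 by -1/2.
  [ 1  -1/6   1/6  -4/3    0 ]
  [ 0     1     0     3    0 ]
  [ 0     0     1    -3  1/2 ]
  [ 0     0  -5/2  15/2   -1 ]
Add 5/2 times R3 to R4.
  [ 1  -1/6  1/6  -4/3    0 ]
  [ 0     1    0     3    0 ]
  [ 0     0    1    -3  1/2 ]
  [ 0     0    0     0  1/4 ]
Multiply R4 by 4.
  [ 1  -1/6  1/6  -4/3    0 ]
  [ 0     1    0     3    0 ]
  [ 0     0    1    -3  1/2 ]
  [ 0     0    0     0    1 ]
Subtract 1/2 times R4 from R3.
  [ 1  -1/6  1/6  -4/3  0 ]
  [ 0     1    0     3  0 ]
  [ 0     0    1    -3  0 ]
  [ 0     0    0     0  1 ]
Subtract 1/6 times R3 from R1.
  [ 1  -1/6  0  -5/6  0 ]
  [ 0     1  0     3  0 ]
  [ 0     0  1    -3  0 ]
  [ 0     0  0     0  1 ]
Add 1/6 times R2 to R1.
  [ 1  0  0  -1/3  0 ]
  [ 0  1  0     3  0 ]
  [ 0  0  1    -3  0 ]
  [ 0  0  0     0  1 ]

3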